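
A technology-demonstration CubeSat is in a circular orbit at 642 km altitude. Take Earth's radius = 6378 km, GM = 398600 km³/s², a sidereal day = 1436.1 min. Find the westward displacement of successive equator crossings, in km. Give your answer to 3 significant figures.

Semi-major axis a = 6378 + 642 = 7020 km. Period T = 2π√(a³/μ) = 2π√(7020³/398600) = 5853.5 s = 97.56 min.
During one orbit Earth rotates (5853.5 / 86166) × 360° = 24.46°.
At the equator that is 24.46° × (2π·6378/360) km/° = 24.46 × 111.3 = 2722 km.

2720 km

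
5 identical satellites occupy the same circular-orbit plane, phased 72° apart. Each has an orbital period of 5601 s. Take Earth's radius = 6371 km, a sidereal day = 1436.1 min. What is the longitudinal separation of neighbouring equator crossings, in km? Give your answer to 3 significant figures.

Single-satellite node shift = (5601.0/86166) × 360° = 23.40°.
With 5 satellites evenly phased, successive equator crossings are 23.40/5 = 4.680° apart.
That is 4.680 × 111.2 = 520 km at the equator.

520 km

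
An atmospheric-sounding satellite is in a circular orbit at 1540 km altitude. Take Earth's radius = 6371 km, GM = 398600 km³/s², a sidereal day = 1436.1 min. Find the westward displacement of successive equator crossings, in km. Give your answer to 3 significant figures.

Semi-major axis a = 6371 + 1540 = 7911 km. Period T = 2π√(a³/μ) = 2π√(7911³/398600) = 7002.6 s = 116.71 min.
During one orbit Earth rotates (7002.6 / 86166) × 360° = 29.26°.
At the equator that is 29.26° × (2π·6371/360) km/° = 29.26 × 111.2 = 3253 km.

3250 km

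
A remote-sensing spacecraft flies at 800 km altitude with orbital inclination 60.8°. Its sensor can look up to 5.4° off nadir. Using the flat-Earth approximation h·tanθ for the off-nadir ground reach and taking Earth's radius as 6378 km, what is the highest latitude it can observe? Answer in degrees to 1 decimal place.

For a prograde orbit the ground track reaches latitude ±i = ±60.8°.
Sensor half-swath on the ground ≈ 800·tan(5.4°) = 76 km = 0.68° of latitude.
Maximum observable latitude ≈ 60.8 + 0.68 = 61.5°.

61.5°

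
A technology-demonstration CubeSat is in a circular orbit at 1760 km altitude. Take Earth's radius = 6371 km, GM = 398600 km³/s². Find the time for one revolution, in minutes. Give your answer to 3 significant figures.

Semi-major axis a = 6371 + 1760 = 8131 km. Period T = 2π√(a³/μ) = 2π√(8131³/398600) = 7296.7 s = 121.61 min.

122 min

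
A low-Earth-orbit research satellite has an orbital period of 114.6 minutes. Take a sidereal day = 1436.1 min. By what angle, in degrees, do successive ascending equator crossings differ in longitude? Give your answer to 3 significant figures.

T = 114.6 min = 6876.0 s.
During one orbit Earth rotates (6876.0 / 86166) × 360° = 28.73°.

28.7°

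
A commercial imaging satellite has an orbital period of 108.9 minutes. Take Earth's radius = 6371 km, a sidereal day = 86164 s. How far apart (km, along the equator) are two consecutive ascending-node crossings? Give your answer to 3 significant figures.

T = 108.9 min = 6534.0 s.
During one orbit Earth rotates (6534.0 / 86164) × 360° = 27.30°.
At the equator that is 27.30° × (2π·6371/360) km/° = 27.30 × 111.2 = 3036 km.

3040 km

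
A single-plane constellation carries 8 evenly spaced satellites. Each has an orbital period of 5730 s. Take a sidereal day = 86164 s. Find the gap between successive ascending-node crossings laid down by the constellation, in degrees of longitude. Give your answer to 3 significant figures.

2.99°

Single-satellite node shift = (5730.0/86164) × 360° = 23.94°.
With 8 satellites evenly phased, successive equator crossings are 23.94/8 = 2.993° apart.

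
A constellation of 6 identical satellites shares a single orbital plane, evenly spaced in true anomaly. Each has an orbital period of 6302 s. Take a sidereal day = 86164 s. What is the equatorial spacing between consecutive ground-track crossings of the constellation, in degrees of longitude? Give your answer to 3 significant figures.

Single-satellite node shift = (6302.0/86164) × 360° = 26.33°.
With 6 satellites evenly phased, successive equator crossings are 26.33/6 = 4.388° apart.

4.39°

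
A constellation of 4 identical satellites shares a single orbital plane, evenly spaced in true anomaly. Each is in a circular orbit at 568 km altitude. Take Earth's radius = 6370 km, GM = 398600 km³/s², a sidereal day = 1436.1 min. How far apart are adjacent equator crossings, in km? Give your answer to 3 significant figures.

Semi-major axis a = 6370 + 568 = 6938 km. Period T = 2π√(a³/μ) = 2π√(6938³/398600) = 5751.3 s = 95.85 min.
Single-satellite node shift = (5751.3/86166) × 360° = 24.03°.
With 4 satellites evenly phased, successive equator crossings are 24.03/4 = 6.007° apart.
That is 6.007 × 111.2 = 668 km at the equator.

668 km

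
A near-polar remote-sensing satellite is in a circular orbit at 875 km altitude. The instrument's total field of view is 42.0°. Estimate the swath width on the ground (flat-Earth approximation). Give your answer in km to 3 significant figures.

Half-angle = 42.0°/2 = 21°.
Swath width ≈ 2h·tan(θ/2) = 2 × 875 × tan(21°) = 671.8 km.

672 km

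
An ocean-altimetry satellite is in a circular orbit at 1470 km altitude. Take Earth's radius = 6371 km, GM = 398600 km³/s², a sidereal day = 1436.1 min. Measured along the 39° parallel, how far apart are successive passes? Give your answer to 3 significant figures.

2490 km

Semi-major axis a = 6371 + 1470 = 7841 km. Period T = 2π√(a³/μ) = 2π√(7841³/398600) = 6909.8 s = 115.16 min.
Node shift per orbit = (6909.8/86166) × 360° = 28.87°.
Equatorial spacing = 28.87 × 111.2 km/° = 3210 km.
At 39° latitude, spacing = 3210 × cos(39°) = 2495 km.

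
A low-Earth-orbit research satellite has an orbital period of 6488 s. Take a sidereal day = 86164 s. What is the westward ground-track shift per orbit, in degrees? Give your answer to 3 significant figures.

During one orbit Earth rotates (6488.0 / 86164) × 360° = 27.11°.

27.1°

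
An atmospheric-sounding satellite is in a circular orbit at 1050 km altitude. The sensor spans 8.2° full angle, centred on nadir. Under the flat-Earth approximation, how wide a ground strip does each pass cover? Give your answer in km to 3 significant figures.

Half-angle = 8.2°/2 = 4.1°.
Swath width ≈ 2h·tan(θ/2) = 2 × 1050 × tan(4.1°) = 150.5 km.

151 km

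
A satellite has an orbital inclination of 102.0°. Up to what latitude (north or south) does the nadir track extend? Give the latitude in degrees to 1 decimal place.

78.0°

Retrograde orbit: the ground track reaches ±(180° − i) = ±(180 − 102.0) = ±78.0°.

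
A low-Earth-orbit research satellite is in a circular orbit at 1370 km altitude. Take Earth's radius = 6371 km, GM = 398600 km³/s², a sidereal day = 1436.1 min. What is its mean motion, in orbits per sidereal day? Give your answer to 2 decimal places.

Semi-major axis a = 6371 + 1370 = 7741 km. Period T = 2π√(a³/μ) = 2π√(7741³/398600) = 6778.1 s = 112.97 min.
Orbits per sidereal day = 86166 / 6778.1 = 12.712.

12.71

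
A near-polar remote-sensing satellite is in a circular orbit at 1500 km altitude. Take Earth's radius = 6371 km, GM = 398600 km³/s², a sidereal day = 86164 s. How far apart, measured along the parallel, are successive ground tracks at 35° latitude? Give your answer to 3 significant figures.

2640 km

Semi-major axis a = 6371 + 1500 = 7871 km. Period T = 2π√(a³/μ) = 2π√(7871³/398600) = 6949.5 s = 115.83 min.
Node shift per orbit = (6949.5/86164) × 360° = 29.04°.
Equatorial spacing = 29.04 × 111.2 km/° = 3229 km.
At 35° latitude, spacing = 3229 × cos(35°) = 2645 km.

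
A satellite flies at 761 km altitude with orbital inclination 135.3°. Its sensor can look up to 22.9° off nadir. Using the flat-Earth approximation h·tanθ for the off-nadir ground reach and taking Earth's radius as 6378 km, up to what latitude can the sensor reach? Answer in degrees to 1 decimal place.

47.6°

Retrograde orbit: the ground track reaches ±(180° − i) = ±(180 − 135.3) = ±44.7°.
Sensor half-swath on the ground ≈ 761·tan(22.9°) = 321 km = 2.89° of latitude.
Maximum observable latitude ≈ 44.7 + 2.89 = 47.6°.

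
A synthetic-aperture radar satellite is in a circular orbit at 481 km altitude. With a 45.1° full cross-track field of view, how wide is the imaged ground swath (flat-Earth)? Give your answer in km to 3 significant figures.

Half-angle = 45.1°/2 = 22.55°.
Swath width ≈ 2h·tan(θ/2) = 2 × 481 × tan(22.55°) = 399.5 km.

399 km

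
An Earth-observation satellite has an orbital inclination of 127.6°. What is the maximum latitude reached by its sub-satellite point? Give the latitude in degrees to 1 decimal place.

Retrograde orbit: the ground track reaches ±(180° − i) = ±(180 − 127.6) = ±52.4°.

52.4°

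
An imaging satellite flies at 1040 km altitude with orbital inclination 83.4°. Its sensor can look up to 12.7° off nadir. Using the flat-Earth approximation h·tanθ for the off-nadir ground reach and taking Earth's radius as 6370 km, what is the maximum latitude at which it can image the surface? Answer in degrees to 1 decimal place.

85.5°

For a prograde orbit the ground track reaches latitude ±i = ±83.4°.
Sensor half-swath on the ground ≈ 1040·tan(12.7°) = 234 km = 2.11° of latitude.
Maximum observable latitude ≈ 83.4 + 2.11 = 85.5°.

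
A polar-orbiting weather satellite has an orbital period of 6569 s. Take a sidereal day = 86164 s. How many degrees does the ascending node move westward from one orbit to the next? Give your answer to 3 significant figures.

During one orbit Earth rotates (6569.0 / 86164) × 360° = 27.45°.

27.4°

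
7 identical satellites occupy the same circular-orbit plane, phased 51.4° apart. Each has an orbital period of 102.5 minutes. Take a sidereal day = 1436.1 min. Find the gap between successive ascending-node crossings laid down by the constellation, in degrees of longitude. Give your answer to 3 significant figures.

T = 102.5 min = 6150.0 s.
Single-satellite node shift = (6150.0/86166) × 360° = 25.69°.
With 7 satellites evenly phased, successive equator crossings are 25.69/7 = 3.671° apart.

3.67°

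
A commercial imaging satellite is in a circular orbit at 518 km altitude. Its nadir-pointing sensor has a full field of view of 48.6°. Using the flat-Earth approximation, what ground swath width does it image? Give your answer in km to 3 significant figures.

468 km

Half-angle = 48.6°/2 = 24.3°.
Swath width ≈ 2h·tan(θ/2) = 2 × 518 × tan(24.3°) = 467.8 km.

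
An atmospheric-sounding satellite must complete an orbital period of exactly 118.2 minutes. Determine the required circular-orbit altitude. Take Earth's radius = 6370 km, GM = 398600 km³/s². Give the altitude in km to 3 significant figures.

T = 118.2 min = 7092.0 s.
From T = 2π√(a³/μ): a = (μ T²/4π²)^(1/3) = (398600 × 7092.0² / 4π²)^(1/3) = 7978 km.
Altitude h = a − R = 7978 − 6370 = 1608 km.

1610 km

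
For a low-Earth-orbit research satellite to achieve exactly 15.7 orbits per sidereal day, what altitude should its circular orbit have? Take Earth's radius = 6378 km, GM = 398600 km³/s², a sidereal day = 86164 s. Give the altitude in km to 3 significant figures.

Required period T = 86164 / 15.7 = 5488.2 s.
From T = 2π√(a³/μ): a = (μ T²/4π²)^(1/3) = (398600 × 5488.2² / 4π²)^(1/3) = 6725 km.
Altitude h = a − R = 6725 − 6378 = 347 km.

347 km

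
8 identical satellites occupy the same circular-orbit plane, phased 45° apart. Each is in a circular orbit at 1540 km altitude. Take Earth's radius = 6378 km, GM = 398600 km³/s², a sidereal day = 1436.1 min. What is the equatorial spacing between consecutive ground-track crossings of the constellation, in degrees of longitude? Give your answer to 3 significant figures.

Semi-major axis a = 6378 + 1540 = 7918 km. Period T = 2π√(a³/μ) = 2π√(7918³/398600) = 7011.9 s = 116.86 min.
Single-satellite node shift = (7011.9/86166) × 360° = 29.30°.
With 8 satellites evenly phased, successive equator crossings are 29.30/8 = 3.662° apart.

3.66°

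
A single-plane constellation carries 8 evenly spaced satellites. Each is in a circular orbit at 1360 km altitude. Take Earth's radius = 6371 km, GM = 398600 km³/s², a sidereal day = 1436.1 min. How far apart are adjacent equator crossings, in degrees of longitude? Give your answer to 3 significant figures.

3.53°

Semi-major axis a = 6371 + 1360 = 7731 km. Period T = 2π√(a³/μ) = 2π√(7731³/398600) = 6765.0 s = 112.75 min.
Single-satellite node shift = (6765.0/86166) × 360° = 28.26°.
With 8 satellites evenly phased, successive equator crossings are 28.26/8 = 3.533° apart.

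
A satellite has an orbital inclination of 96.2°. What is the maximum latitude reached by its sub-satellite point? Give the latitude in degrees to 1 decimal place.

83.8°

Retrograde orbit: the ground track reaches ±(180° − i) = ±(180 − 96.2) = ±83.8°.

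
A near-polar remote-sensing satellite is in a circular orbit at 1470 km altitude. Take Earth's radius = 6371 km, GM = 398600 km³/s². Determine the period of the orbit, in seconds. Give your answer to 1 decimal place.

Semi-major axis a = 6371 + 1470 = 7841 km. Period T = 2π√(a³/μ) = 2π√(7841³/398600) = 6909.8 s = 115.16 min.

6909.8 seconds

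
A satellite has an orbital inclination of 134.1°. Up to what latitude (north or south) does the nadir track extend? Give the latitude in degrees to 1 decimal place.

Retrograde orbit: the ground track reaches ±(180° − i) = ±(180 − 134.1) = ±45.9°.

45.9°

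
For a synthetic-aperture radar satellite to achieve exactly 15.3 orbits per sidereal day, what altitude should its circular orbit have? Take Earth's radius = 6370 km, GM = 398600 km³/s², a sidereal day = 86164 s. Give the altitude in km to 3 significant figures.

471 km

Required period T = 86164 / 15.3 = 5631.6 s.
From T = 2π√(a³/μ): a = (μ T²/4π²)^(1/3) = (398600 × 5631.6² / 4π²)^(1/3) = 6841 km.
Altitude h = a − R = 6841 − 6370 = 471 km.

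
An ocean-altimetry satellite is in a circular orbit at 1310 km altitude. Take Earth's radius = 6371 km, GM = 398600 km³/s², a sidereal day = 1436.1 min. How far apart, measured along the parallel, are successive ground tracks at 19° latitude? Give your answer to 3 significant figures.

Semi-major axis a = 6371 + 1310 = 7681 km. Period T = 2π√(a³/μ) = 2π√(7681³/398600) = 6699.4 s = 111.66 min.
Node shift per orbit = (6699.4/86166) × 360° = 27.99°.
Equatorial spacing = 27.99 × 111.2 km/° = 3112 km.
At 19° latitude, spacing = 3112 × cos(19°) = 2943 km.

2940 km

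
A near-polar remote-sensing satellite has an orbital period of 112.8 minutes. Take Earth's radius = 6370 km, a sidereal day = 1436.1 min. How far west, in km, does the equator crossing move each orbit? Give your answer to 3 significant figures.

T = 112.8 min = 6768.0 s.
During one orbit Earth rotates (6768.0 / 86166) × 360° = 28.28°.
At the equator that is 28.28° × (2π·6370/360) km/° = 28.28 × 111.2 = 3144 km.

3140 km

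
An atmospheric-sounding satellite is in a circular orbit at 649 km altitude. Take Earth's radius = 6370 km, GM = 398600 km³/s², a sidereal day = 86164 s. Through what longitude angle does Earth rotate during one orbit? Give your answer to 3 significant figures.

24.5°

Semi-major axis a = 6370 + 649 = 7019 km. Period T = 2π√(a³/μ) = 2π√(7019³/398600) = 5852.3 s = 97.54 min.
During one orbit Earth rotates (5852.3 / 86164) × 360° = 24.45°.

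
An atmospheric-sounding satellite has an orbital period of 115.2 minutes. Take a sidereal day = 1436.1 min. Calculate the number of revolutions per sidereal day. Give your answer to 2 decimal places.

T = 115.2 min = 6912.0 s.
Orbits per sidereal day = 86166 / 6912.0 = 12.466.

12.47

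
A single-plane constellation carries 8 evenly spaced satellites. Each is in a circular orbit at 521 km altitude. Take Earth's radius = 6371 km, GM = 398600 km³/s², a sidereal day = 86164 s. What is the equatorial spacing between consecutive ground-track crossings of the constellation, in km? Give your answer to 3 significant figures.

331 km

Semi-major axis a = 6371 + 521 = 6892 km. Period T = 2π√(a³/μ) = 2π√(6892³/398600) = 5694.2 s = 94.90 min.
Single-satellite node shift = (5694.2/86164) × 360° = 23.79°.
With 8 satellites evenly phased, successive equator crossings are 23.79/8 = 2.974° apart.
That is 2.974 × 111.2 = 331 km at the equator.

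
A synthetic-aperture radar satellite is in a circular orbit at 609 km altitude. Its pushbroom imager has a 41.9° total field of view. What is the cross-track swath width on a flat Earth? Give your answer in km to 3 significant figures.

Half-angle = 41.9°/2 = 20.95°.
Swath width ≈ 2h·tan(θ/2) = 2 × 609 × tan(20.95°) = 466.3 km.

466 km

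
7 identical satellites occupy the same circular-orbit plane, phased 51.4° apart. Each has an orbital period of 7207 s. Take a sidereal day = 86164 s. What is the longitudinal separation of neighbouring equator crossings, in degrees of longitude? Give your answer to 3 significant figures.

4.30°

Single-satellite node shift = (7207.0/86164) × 360° = 30.11°.
With 7 satellites evenly phased, successive equator crossings are 30.11/7 = 4.302° apart.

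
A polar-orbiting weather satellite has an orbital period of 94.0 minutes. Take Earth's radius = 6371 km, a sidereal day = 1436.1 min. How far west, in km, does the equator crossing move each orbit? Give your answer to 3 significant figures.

T = 94.0 min = 5640.0 s.
During one orbit Earth rotates (5640.0 / 86166) × 360° = 23.56°.
At the equator that is 23.56° × (2π·6371/360) km/° = 23.56 × 111.2 = 2620 km.

2620 km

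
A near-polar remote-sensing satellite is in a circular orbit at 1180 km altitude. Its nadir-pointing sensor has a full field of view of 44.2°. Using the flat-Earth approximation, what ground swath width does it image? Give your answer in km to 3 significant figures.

958 km

Half-angle = 44.2°/2 = 22.1°.
Swath width ≈ 2h·tan(θ/2) = 2 × 1180 × tan(22.1°) = 958.3 km.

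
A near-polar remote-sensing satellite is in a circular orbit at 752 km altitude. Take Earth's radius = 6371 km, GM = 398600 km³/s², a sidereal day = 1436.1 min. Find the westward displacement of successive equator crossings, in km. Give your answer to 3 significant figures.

Semi-major axis a = 6371 + 752 = 7123 km. Period T = 2π√(a³/μ) = 2π√(7123³/398600) = 5982.8 s = 99.71 min.
During one orbit Earth rotates (5982.8 / 86166) × 360° = 25.00°.
At the equator that is 25.00° × (2π·6371/360) km/° = 25.00 × 111.2 = 2779 km.

2780 km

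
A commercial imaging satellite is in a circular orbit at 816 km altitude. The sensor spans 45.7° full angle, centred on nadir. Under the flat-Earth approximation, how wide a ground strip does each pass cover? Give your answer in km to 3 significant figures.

Half-angle = 45.7°/2 = 22.85°.
Swath width ≈ 2h·tan(θ/2) = 2 × 816 × tan(22.85°) = 687.7 km.

688 km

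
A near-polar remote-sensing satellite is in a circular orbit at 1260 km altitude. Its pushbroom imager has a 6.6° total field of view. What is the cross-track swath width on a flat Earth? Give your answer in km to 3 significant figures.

145 km

Half-angle = 6.6°/2 = 3.3°.
Swath width ≈ 2h·tan(θ/2) = 2 × 1260 × tan(3.3°) = 145.3 km.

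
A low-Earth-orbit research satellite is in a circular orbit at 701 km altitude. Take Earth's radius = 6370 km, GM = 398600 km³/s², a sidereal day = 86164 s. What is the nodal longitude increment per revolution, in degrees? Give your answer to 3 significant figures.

Semi-major axis a = 6370 + 701 = 7071 km. Period T = 2π√(a³/μ) = 2π√(7071³/398600) = 5917.4 s = 98.62 min.
During one orbit Earth rotates (5917.4 / 86164) × 360° = 24.72°.

24.7°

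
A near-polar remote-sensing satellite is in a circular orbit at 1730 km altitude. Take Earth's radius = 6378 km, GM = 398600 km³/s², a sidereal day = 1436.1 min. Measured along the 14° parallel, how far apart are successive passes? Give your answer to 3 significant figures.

3280 km

Semi-major axis a = 6378 + 1730 = 8108 km. Period T = 2π√(a³/μ) = 2π√(8108³/398600) = 7265.8 s = 121.10 min.
Node shift per orbit = (7265.8/86166) × 360° = 30.36°.
Equatorial spacing = 30.36 × 111.3 km/° = 3379 km.
At 14° latitude, spacing = 3379 × cos(14°) = 3279 km.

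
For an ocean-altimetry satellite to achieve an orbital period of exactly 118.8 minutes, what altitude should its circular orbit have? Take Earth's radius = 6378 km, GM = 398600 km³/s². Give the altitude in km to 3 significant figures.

1630 km

T = 118.8 min = 7128.0 s.
From T = 2π√(a³/μ): a = (μ T²/4π²)^(1/3) = (398600 × 7128.0² / 4π²)^(1/3) = 8005 km.
Altitude h = a − R = 8005 − 6378 = 1627 km.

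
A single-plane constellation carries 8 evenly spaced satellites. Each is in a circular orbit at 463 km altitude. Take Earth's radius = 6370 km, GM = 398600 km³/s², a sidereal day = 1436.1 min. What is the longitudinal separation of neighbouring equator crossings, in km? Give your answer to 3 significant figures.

Semi-major axis a = 6370 + 463 = 6833 km. Period T = 2π√(a³/μ) = 2π√(6833³/398600) = 5621.2 s = 93.69 min.
Single-satellite node shift = (5621.2/86166) × 360° = 23.49°.
With 8 satellites evenly phased, successive equator crossings are 23.49/8 = 2.936° apart.
That is 2.936 × 111.2 = 326 km at the equator.

326 km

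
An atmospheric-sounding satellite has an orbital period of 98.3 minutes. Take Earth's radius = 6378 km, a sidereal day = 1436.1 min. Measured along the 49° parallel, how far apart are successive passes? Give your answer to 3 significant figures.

1800 km

T = 98.3 min = 5898.0 s.
Node shift per orbit = (5898.0/86166) × 360° = 24.64°.
Equatorial spacing = 24.64 × 111.3 km/° = 2743 km.
At 49° latitude, spacing = 2743 × cos(49°) = 1800 km.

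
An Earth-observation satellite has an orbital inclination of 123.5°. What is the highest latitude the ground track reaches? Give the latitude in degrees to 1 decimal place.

56.5°

Retrograde orbit: the ground track reaches ±(180° − i) = ±(180 − 123.5) = ±56.5°.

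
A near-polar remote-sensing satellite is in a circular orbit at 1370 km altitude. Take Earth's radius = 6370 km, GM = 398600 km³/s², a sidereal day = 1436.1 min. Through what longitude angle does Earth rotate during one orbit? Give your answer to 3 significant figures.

Semi-major axis a = 6370 + 1370 = 7740 km. Period T = 2π√(a³/μ) = 2π√(7740³/398600) = 6776.8 s = 112.95 min.
During one orbit Earth rotates (6776.8 / 86166) × 360° = 28.31°.

28.3°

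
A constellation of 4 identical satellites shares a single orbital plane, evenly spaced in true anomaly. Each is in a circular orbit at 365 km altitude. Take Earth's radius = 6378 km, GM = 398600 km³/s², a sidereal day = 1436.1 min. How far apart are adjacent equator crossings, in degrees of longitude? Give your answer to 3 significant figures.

5.76°

Semi-major axis a = 6378 + 365 = 6743 km. Period T = 2π√(a³/μ) = 2π√(6743³/398600) = 5510.5 s = 91.84 min.
Single-satellite node shift = (5510.5/86166) × 360° = 23.02°.
With 4 satellites evenly phased, successive equator crossings are 23.02/4 = 5.756° apart.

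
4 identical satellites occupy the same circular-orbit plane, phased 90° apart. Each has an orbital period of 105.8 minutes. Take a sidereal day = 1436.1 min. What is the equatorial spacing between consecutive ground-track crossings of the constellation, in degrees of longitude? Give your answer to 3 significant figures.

T = 105.8 min = 6348.0 s.
Single-satellite node shift = (6348.0/86166) × 360° = 26.52°.
With 4 satellites evenly phased, successive equator crossings are 26.52/4 = 6.630° apart.

6.63°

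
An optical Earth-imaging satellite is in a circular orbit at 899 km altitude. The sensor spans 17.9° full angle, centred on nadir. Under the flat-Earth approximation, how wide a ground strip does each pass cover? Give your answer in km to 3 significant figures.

283 km

Half-angle = 17.9°/2 = 8.95°.
Swath width ≈ 2h·tan(θ/2) = 2 × 899 × tan(8.95°) = 283.2 km.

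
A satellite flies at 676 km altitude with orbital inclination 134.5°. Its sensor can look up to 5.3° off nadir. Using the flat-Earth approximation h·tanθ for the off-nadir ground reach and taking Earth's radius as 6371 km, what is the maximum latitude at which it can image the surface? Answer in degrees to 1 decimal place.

46.1°

Retrograde orbit: the ground track reaches ±(180° − i) = ±(180 − 134.5) = ±45.5°.
Sensor half-swath on the ground ≈ 676·tan(5.3°) = 63 km = 0.56° of latitude.
Maximum observable latitude ≈ 45.5 + 0.56 = 46.1°.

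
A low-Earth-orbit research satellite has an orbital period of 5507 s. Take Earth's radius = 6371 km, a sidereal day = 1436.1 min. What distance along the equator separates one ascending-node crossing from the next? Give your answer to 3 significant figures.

During one orbit Earth rotates (5507.0 / 86166) × 360° = 23.01°.
At the equator that is 23.01° × (2π·6371/360) km/° = 23.01 × 111.2 = 2558 km.

2560 km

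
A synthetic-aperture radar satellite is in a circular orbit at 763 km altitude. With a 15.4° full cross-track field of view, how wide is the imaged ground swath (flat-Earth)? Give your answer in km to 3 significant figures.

206 km

Half-angle = 15.4°/2 = 7.7°.
Swath width ≈ 2h·tan(θ/2) = 2 × 763 × tan(7.7°) = 206.3 km.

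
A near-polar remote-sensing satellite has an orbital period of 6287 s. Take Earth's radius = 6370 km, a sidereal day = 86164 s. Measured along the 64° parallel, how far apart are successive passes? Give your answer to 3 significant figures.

1280 km

Node shift per orbit = (6287.0/86164) × 360° = 26.27°.
Equatorial spacing = 26.27 × 111.2 km/° = 2920 km.
At 64° latitude, spacing = 2920 × cos(64°) = 1280 km.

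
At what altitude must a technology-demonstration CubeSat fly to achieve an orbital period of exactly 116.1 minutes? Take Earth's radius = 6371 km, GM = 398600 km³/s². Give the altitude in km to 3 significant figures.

1510 km

T = 116.1 min = 6966.0 s.
From T = 2π√(a³/μ): a = (μ T²/4π²)^(1/3) = (398600 × 6966.0² / 4π²)^(1/3) = 7883 km.
Altitude h = a − R = 7883 − 6371 = 1512 km.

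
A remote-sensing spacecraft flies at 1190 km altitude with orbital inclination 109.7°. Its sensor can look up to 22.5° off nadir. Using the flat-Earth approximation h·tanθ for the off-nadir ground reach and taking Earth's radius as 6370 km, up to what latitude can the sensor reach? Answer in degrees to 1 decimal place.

Retrograde orbit: the ground track reaches ±(180° − i) = ±(180 − 109.7) = ±70.3°.
Sensor half-swath on the ground ≈ 1190·tan(22.5°) = 493 km = 4.43° of latitude.
Maximum observable latitude ≈ 70.3 + 4.43 = 74.7°.

74.7°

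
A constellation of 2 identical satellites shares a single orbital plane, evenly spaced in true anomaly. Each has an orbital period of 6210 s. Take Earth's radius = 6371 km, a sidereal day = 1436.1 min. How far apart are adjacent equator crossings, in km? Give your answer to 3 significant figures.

Single-satellite node shift = (6210.0/86166) × 360° = 25.95°.
With 2 satellites evenly phased, successive equator crossings are 25.95/2 = 12.973° apart.
That is 12.973 × 111.2 = 1442 km at the equator.

1440 km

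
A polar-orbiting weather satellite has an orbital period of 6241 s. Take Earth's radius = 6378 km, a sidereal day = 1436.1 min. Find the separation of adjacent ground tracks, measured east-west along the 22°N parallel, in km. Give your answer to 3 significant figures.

2690 km

Node shift per orbit = (6241.0/86166) × 360° = 26.07°.
Equatorial spacing = 26.07 × 111.3 km/° = 2903 km.
At 22° latitude, spacing = 2903 × cos(22°) = 2691 km.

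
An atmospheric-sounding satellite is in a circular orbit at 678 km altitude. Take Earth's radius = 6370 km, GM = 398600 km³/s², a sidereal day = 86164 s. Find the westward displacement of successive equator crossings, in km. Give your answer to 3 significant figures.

2740 km

Semi-major axis a = 6370 + 678 = 7048 km. Period T = 2π√(a³/μ) = 2π√(7048³/398600) = 5888.6 s = 98.14 min.
During one orbit Earth rotates (5888.6 / 86164) × 360° = 24.60°.
At the equator that is 24.60° × (2π·6370/360) km/° = 24.60 × 111.2 = 2735 km.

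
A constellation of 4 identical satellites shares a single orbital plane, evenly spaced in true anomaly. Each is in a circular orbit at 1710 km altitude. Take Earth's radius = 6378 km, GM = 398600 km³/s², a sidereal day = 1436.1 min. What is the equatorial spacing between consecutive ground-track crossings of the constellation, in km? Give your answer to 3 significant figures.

842 km

Semi-major axis a = 6378 + 1710 = 8088 km. Period T = 2π√(a³/μ) = 2π√(8088³/398600) = 7238.9 s = 120.65 min.
Single-satellite node shift = (7238.9/86166) × 360° = 30.24°.
With 4 satellites evenly phased, successive equator crossings are 30.24/4 = 7.561° apart.
That is 7.561 × 111.3 = 842 km at the equator.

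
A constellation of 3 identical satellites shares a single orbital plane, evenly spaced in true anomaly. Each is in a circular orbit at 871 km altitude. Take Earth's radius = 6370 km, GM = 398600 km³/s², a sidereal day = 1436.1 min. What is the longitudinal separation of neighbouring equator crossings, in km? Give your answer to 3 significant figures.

Semi-major axis a = 6370 + 871 = 7241 km. Period T = 2π√(a³/μ) = 2π√(7241³/398600) = 6132.1 s = 102.20 min.
Single-satellite node shift = (6132.1/86166) × 360° = 25.62°.
With 3 satellites evenly phased, successive equator crossings are 25.62/3 = 8.540° apart.
That is 8.540 × 111.2 = 949 km at the equator.

949 km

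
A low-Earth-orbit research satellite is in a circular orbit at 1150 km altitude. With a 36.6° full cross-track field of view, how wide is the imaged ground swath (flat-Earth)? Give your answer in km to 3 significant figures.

Half-angle = 36.6°/2 = 18.3°.
Swath width ≈ 2h·tan(θ/2) = 2 × 1150 × tan(18.3°) = 760.7 km.

761 km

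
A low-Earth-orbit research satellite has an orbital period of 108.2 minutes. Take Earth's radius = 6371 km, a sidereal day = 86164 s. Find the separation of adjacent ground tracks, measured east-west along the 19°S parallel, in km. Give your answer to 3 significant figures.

T = 108.2 min = 6492.0 s.
Node shift per orbit = (6492.0/86164) × 360° = 27.12°.
Equatorial spacing = 27.12 × 111.2 km/° = 3016 km.
At 19° latitude, spacing = 3016 × cos(19°) = 2852 km.

2850 km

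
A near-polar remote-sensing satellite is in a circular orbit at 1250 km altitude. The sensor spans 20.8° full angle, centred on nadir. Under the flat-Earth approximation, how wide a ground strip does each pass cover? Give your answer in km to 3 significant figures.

Half-angle = 20.8°/2 = 10.4°.
Swath width ≈ 2h·tan(θ/2) = 2 × 1250 × tan(10.4°) = 458.8 km.

459 km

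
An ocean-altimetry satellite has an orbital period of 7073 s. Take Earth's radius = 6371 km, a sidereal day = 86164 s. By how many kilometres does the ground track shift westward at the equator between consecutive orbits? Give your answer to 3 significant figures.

3290 km

During one orbit Earth rotates (7073.0 / 86164) × 360° = 29.55°.
At the equator that is 29.55° × (2π·6371/360) km/° = 29.55 × 111.2 = 3286 km.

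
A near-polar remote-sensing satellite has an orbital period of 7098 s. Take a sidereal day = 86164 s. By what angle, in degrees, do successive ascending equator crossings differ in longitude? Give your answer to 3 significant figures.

29.7°

During one orbit Earth rotates (7098.0 / 86164) × 360° = 29.66°.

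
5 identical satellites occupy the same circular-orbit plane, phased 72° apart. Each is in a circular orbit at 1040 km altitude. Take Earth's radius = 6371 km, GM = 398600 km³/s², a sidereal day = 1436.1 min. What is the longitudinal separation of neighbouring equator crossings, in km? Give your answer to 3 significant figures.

Semi-major axis a = 6371 + 1040 = 7411 km. Period T = 2π√(a³/μ) = 2π√(7411³/398600) = 6349.3 s = 105.82 min.
Single-satellite node shift = (6349.3/86166) × 360° = 26.53°.
With 5 satellites evenly phased, successive equator crossings are 26.53/5 = 5.305° apart.
That is 5.305 × 111.2 = 590 km at the equator.

590 km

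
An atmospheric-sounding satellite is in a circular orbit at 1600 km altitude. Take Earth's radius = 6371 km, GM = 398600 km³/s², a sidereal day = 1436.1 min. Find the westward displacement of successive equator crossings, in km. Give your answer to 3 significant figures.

Semi-major axis a = 6371 + 1600 = 7971 km. Period T = 2π√(a³/μ) = 2π√(7971³/398600) = 7082.4 s = 118.04 min.
During one orbit Earth rotates (7082.4 / 86166) × 360° = 29.59°.
At the equator that is 29.59° × (2π·6371/360) km/° = 29.59 × 111.2 = 3290 km.

3290 km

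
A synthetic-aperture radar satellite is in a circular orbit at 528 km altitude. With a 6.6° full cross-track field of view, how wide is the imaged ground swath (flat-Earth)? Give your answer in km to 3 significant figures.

Half-angle = 6.6°/2 = 3.3°.
Swath width ≈ 2h·tan(θ/2) = 2 × 528 × tan(3.3°) = 60.9 km.

60.9 km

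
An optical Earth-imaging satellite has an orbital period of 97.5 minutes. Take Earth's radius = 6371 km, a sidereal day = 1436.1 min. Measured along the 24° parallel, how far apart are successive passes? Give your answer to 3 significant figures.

2480 km

T = 97.5 min = 5850.0 s.
Node shift per orbit = (5850.0/86166) × 360° = 24.44°.
Equatorial spacing = 24.44 × 111.2 km/° = 2718 km.
At 24° latitude, spacing = 2718 × cos(24°) = 2483 km.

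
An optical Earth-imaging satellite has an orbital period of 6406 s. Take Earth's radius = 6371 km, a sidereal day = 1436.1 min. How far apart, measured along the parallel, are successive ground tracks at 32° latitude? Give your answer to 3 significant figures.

Node shift per orbit = (6406.0/86166) × 360° = 26.76°.
Equatorial spacing = 26.76 × 111.2 km/° = 2976 km.
At 32° latitude, spacing = 2976 × cos(32°) = 2524 km.

2520 km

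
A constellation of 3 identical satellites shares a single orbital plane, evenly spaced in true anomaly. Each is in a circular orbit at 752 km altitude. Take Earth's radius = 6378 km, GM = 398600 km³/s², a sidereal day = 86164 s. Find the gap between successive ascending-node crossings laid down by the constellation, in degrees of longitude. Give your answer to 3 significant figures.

8.34°

Semi-major axis a = 6378 + 752 = 7130 km. Period T = 2π√(a³/μ) = 2π√(7130³/398600) = 5991.6 s = 99.86 min.
Single-satellite node shift = (5991.6/86164) × 360° = 25.03°.
With 3 satellites evenly phased, successive equator crossings are 25.03/3 = 8.345° apart.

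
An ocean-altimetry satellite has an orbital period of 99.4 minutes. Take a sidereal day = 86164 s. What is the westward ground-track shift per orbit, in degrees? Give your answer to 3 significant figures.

T = 99.4 min = 5964.0 s.
During one orbit Earth rotates (5964.0 / 86164) × 360° = 24.92°.

24.9°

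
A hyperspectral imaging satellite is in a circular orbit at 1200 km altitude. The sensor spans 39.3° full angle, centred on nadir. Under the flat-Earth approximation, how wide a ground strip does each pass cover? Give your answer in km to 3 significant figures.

857 km

Half-angle = 39.3°/2 = 19.65°.
Swath width ≈ 2h·tan(θ/2) = 2 × 1200 × tan(19.65°) = 857.0 km.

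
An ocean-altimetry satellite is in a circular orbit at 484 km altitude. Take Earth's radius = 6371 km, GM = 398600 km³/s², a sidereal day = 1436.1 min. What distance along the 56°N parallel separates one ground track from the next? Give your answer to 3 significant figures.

1470 km

Semi-major axis a = 6371 + 484 = 6855 km. Period T = 2π√(a³/μ) = 2π√(6855³/398600) = 5648.4 s = 94.14 min.
Node shift per orbit = (5648.4/86166) × 360° = 23.60°.
Equatorial spacing = 23.60 × 111.2 km/° = 2624 km.
At 56° latitude, spacing = 2624 × cos(56°) = 1467 km.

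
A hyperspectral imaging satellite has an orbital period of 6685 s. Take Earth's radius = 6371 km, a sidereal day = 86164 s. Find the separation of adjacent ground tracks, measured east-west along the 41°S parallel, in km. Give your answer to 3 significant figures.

2340 km

Node shift per orbit = (6685.0/86164) × 360° = 27.93°.
Equatorial spacing = 27.93 × 111.2 km/° = 3106 km.
At 41° latitude, spacing = 3106 × cos(41°) = 2344 km.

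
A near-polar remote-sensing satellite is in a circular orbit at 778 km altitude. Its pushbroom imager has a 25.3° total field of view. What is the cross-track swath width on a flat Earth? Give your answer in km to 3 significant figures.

349 km

Half-angle = 25.3°/2 = 12.65°.
Swath width ≈ 2h·tan(θ/2) = 2 × 778 × tan(12.65°) = 349.2 km.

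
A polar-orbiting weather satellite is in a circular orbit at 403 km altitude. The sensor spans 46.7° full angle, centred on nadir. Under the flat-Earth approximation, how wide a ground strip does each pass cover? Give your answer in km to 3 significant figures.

348 km

Half-angle = 46.7°/2 = 23.35°.
Swath width ≈ 2h·tan(θ/2) = 2 × 403 × tan(23.35°) = 348.0 km.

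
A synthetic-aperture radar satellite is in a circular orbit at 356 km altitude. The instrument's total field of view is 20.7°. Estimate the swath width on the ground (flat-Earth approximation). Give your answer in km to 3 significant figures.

130 km

Half-angle = 20.7°/2 = 10.35°.
Swath width ≈ 2h·tan(θ/2) = 2 × 356 × tan(10.35°) = 130.0 km.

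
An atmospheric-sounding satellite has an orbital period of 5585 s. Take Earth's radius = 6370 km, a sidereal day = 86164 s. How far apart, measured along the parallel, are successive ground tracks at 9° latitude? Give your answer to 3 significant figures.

Node shift per orbit = (5585.0/86164) × 360° = 23.33°.
Equatorial spacing = 23.33 × 111.2 km/° = 2594 km.
At 9° latitude, spacing = 2594 × cos(9°) = 2562 km.

2560 km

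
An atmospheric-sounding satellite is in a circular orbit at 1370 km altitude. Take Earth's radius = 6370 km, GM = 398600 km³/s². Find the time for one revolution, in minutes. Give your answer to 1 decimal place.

112.9 min

Semi-major axis a = 6370 + 1370 = 7740 km. Period T = 2π√(a³/μ) = 2π√(7740³/398600) = 6776.8 s = 112.95 min.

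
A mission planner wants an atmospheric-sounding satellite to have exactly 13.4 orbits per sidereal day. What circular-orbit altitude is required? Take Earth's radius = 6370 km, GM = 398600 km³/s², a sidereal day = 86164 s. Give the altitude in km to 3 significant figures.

Required period T = 86164 / 13.4 = 6430.1 s.
From T = 2π√(a³/μ): a = (μ T²/4π²)^(1/3) = (398600 × 6430.1² / 4π²)^(1/3) = 7474 km.
Altitude h = a − R = 7474 − 6370 = 1104 km.

1100 km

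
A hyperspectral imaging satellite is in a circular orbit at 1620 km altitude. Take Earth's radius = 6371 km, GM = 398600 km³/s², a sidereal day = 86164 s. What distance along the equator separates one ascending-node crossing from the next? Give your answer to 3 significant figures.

3300 km

Semi-major axis a = 6371 + 1620 = 7991 km. Period T = 2π√(a³/μ) = 2π√(7991³/398600) = 7109.1 s = 118.48 min.
During one orbit Earth rotates (7109.1 / 86164) × 360° = 29.70°.
At the equator that is 29.70° × (2π·6371/360) km/° = 29.70 × 111.2 = 3303 km.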